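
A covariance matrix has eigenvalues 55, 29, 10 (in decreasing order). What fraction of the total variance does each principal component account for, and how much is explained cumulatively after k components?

Step 1 — total variance = trace(Sigma) = Σ λ_i = 55 + 29 + 10 = 94.

Step 2 — fraction explained by component i = λ_i / Σ λ:
  PC1: 55/94 = 0.5851
  PC2: 29/94 = 0.3085
  PC3: 10/94 = 0.1064

Step 3 — cumulative fraction after k components = (λ_1 + ... + λ_k) / Σ λ:
  k = 1: 55/94 = 0.5851
  k = 2: (55 + 29)/94 = 84/94 = 0.8936
  k = 3: (55 + 29 + 10)/94 = 94/94 = 1

Summary (fraction, with percent):

explained: PC1 0.5851 (58.51%), PC2 0.3085 (30.85%), PC3 0.1064 (10.64%);  cumulative: 0.5851, 0.8936, 1


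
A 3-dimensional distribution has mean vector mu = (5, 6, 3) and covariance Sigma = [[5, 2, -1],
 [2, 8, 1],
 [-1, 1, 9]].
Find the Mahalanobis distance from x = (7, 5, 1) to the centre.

Step 1 — centre the observation: (x - mu) = (2, -1, -2).

Step 2 — invert Sigma (cofactor / det for 3×3, or solve directly):
  Sigma^{-1} = [[0.2313, -0.0619, 0.0326],
 [-0.0619, 0.1433, -0.0228],
 [0.0326, -0.0228, 0.1173]].

Step 3 — form the quadratic (x - mu)^T · Sigma^{-1} · (x - mu):
  Sigma^{-1} · (x - mu) = (0.4593, -0.2215, -0.1466).
  (x - mu)^T · [Sigma^{-1} · (x - mu)] = (2)·(0.4593) + (-1)·(-0.2215) + (-2)·(-0.1466) = 1.4332.

Step 4 — take square root: d = √(1.4332) ≈ 1.1972.

d(x, mu) = √(1.4332) ≈ 1.1972


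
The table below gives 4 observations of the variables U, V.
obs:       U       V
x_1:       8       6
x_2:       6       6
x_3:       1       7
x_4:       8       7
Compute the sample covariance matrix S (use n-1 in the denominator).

Step 1 — column means:
  mean(U) = (8 + 6 + 1 + 8) / 4 = 23/4 = 5.75
  mean(V) = (6 + 6 + 7 + 7) / 4 = 26/4 = 6.5

Step 2 — sample covariance S[i,j] = (1/(n-1)) · Σ_k (x_{k,i} - mean_i) · (x_{k,j} - mean_j), with n-1 = 3.
  S[U,U] = ((2.25)·(2.25) + (0.25)·(0.25) + (-4.75)·(-4.75) + (2.25)·(2.25)) / 3 = 32.75/3 = 10.9167
  S[U,V] = ((2.25)·(-0.5) + (0.25)·(-0.5) + (-4.75)·(0.5) + (2.25)·(0.5)) / 3 = -2.5/3 = -0.8333
  S[V,V] = ((-0.5)·(-0.5) + (-0.5)·(-0.5) + (0.5)·(0.5) + (0.5)·(0.5)) / 3 = 1/3 = 0.3333

S is symmetric (S[j,i] = S[i,j]). Assembling:

S = [[10.9167, -0.8333],
 [-0.8333, 0.3333]]


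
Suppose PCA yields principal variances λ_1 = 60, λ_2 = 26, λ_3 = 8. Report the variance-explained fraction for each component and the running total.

Step 1 — total variance = trace(Sigma) = Σ λ_i = 60 + 26 + 8 = 94.

Step 2 — fraction explained by component i = λ_i / Σ λ:
  PC1: 60/94 = 0.6383
  PC2: 26/94 = 0.2766
  PC3: 8/94 = 0.0851

Step 3 — cumulative fraction after k components = (λ_1 + ... + λ_k) / Σ λ:
  k = 1: 60/94 = 0.6383
  k = 2: (60 + 26)/94 = 86/94 = 0.9149
  k = 3: (60 + 26 + 8)/94 = 94/94 = 1

Summary (fraction, with percent):

explained: PC1 0.6383 (63.83%), PC2 0.2766 (27.66%), PC3 0.0851 (8.51%);  cumulative: 0.6383, 0.9149, 1


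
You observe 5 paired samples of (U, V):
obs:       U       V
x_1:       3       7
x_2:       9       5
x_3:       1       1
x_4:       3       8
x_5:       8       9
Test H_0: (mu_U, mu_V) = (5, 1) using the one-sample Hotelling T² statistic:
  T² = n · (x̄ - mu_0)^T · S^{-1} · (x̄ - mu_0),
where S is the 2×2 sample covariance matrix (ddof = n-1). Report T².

Step 1 — sample mean vector:
  mean(U) = (3 + 9 + 1 + 3 + 8) / 5 = 24/5 = 4.8
  mean(V) = (7 + 5 + 1 + 8 + 9) / 5 = 30/5 = 6
  x̄ = (4.8, 6),  deviation x̄ - mu_0 = (4.8, 6) - (5, 1) = (-0.2, 5).

Step 2 — sample covariance matrix, S[i,j] = (1/(n-1)) · Σ_k (x_{k,i} - mean_i) · (x_{k,j} - mean_j), divisor n-1 = 4:
  S[U,U] = ((-1.8)·(-1.8) + (4.2)·(4.2) + (-3.8)·(-3.8) + (-1.8)·(-1.8) + (3.2)·(3.2)) / 4 = 48.8/4 = 12.2
  S[U,V] = ((-1.8)·(1) + (4.2)·(-1) + (-3.8)·(-5) + (-1.8)·(2) + (3.2)·(3)) / 4 = 19/4 = 4.75
  S[V,V] = ((1)·(1) + (-1)·(-1) + (-5)·(-5) + (2)·(2) + (3)·(3)) / 4 = 40/4 = 10
  S = [[12.2, 4.75],
 [4.75, 10]].

Step 3 — invert S. det(S) = 12.2·10 - (4.75)² = 99.4375.
  S^{-1} = (1/det) · [[d, -b], [-b, a]] = [[0.1006, -0.0478],
 [-0.0478, 0.1227]].

Step 4 — quadratic form (x̄ - mu_0)^T · S^{-1} · (x̄ - mu_0):
  S^{-1} · (x̄ - mu_0) = (-0.259, 0.623),
  (x̄ - mu_0)^T · [...] = (-0.2)·(-0.259) + (5)·(0.623) = 3.1668.

Step 5 — scale by n: T² = 5 · 3.1668 = 15.8341.

T² ≈ 15.8341


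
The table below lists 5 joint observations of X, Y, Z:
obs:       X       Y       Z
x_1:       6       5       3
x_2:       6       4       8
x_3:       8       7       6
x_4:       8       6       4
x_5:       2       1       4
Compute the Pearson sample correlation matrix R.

Step 1 — column means:
  mean(X) = (6 + 6 + 8 + 8 + 2) / 5 = 30/5 = 6
  mean(Y) = (5 + 4 + 7 + 6 + 1) / 5 = 23/5 = 4.6
  mean(Z) = (3 + 8 + 6 + 4 + 4) / 5 = 25/5 = 5

Step 2 — sample variances and covariances s[i,j] = (1/(n-1)) · Σ_k (x_{k,i} - mean_i) · (x_{k,j} - mean_j), with n-1 = 4:
  s[X,X] = ((0)·(0) + (0)·(0) + (2)·(2) + (2)·(2) + (-4)·(-4)) / 4 = 24/4 = 6
  s[X,Y] = ((0)·(0.4) + (0)·(-0.6) + (2)·(2.4) + (2)·(1.4) + (-4)·(-3.6)) / 4 = 22/4 = 5.5
  s[X,Z] = ((0)·(-2) + (0)·(3) + (2)·(1) + (2)·(-1) + (-4)·(-1)) / 4 = 4/4 = 1
  s[Y,Y] = ((0.4)·(0.4) + (-0.6)·(-0.6) + (2.4)·(2.4) + (1.4)·(1.4) + (-3.6)·(-3.6)) / 4 = 21.2/4 = 5.3
  s[Y,Z] = ((0.4)·(-2) + (-0.6)·(3) + (2.4)·(1) + (1.4)·(-1) + (-3.6)·(-1)) / 4 = 2/4 = 0.5
  s[Z,Z] = ((-2)·(-2) + (3)·(3) + (1)·(1) + (-1)·(-1) + (-1)·(-1)) / 4 = 16/4 = 4
  Sample standard deviations s_i = √(s[i,i]):
  s(X) = √(6) = 2.4495
  s(Y) = √(5.3) = 2.3022
  s(Z) = √(4) = 2

Step 3 — r_{ij} = s_{ij} / (s_i · s_j):
  r[X,X] = 1 (diagonal).
  r[X,Y] = 5.5 / (2.4495 · 2.3022) = 5.5 / 5.6391 = 0.9753
  r[X,Z] = 1 / (2.4495 · 2) = 1 / 4.899 = 0.2041
  r[Y,Y] = 1 (diagonal).
  r[Y,Z] = 0.5 / (2.3022 · 2) = 0.5 / 4.6043 = 0.1086
  r[Z,Z] = 1 (diagonal).

R is symmetric with unit diagonal. Assembling:

R = [[1, 0.9753, 0.2041],
 [0.9753, 1, 0.1086],
 [0.2041, 0.1086, 1]]


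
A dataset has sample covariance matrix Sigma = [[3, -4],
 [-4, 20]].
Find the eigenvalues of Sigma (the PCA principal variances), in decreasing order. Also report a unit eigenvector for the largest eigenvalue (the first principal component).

Step 1 — characteristic polynomial of 2×2 Sigma:
  det(Sigma - λI) = λ² - trace · λ + det = 0.
  trace = 3 + 20 = 23, det = 3·20 - (-4)² = 44.
Step 2 — discriminant:
  Δ = trace² - 4·det = 529 - 176 = 353.
Step 3 — eigenvalues:
  λ = (trace ± √Δ)/2 = (23 ± 18.7883)/2,
  λ_1 = 20.8941,  λ_2 = 2.1059.

Step 4 — unit eigenvector for λ_1: solve (Sigma - λ_1 I)v = 0. First row:
  (3 - 20.8941)·v_x + (-4)·v_y = 0, i.e. (-17.8941)·v_x + (-4)·v_y = 0,
  so v ∝ (b, λ_1 - a) = (-4, 17.8941); multiply by -1 so the first entry is positive: u = (4, -17.8941).
  ||u|| = √((4)² + (-17.8941)²) = √(336.2005) ≈ 18.3358,
  v_1 = u/||u|| ≈ (0.2182, -0.9759) (||v_1|| = 1).

λ_1 = 20.8941,  λ_2 = 2.1059;  v_1 ≈ (0.2182, -0.9759)


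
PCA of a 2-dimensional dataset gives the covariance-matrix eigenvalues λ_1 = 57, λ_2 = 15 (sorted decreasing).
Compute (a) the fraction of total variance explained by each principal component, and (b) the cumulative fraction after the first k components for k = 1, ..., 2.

Step 1 — total variance = trace(Sigma) = Σ λ_i = 57 + 15 = 72.

Step 2 — fraction explained by component i = λ_i / Σ λ:
  PC1: 57/72 = 0.7917
  PC2: 15/72 = 0.2083

Step 3 — cumulative fraction after k components = (λ_1 + ... + λ_k) / Σ λ:
  k = 1: 57/72 = 0.7917
  k = 2: (57 + 15)/72 = 72/72 = 1

Summary (fraction, with percent):

explained: PC1 0.7917 (79.17%), PC2 0.2083 (20.83%);  cumulative: 0.7917, 1


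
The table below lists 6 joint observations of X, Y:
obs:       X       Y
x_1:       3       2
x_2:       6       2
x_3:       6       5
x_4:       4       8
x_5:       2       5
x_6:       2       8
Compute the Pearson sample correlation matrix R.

Step 1 — column means:
  mean(X) = (3 + 6 + 6 + 4 + 2 + 2) / 6 = 23/6 = 3.8333
  mean(Y) = (2 + 2 + 5 + 8 + 5 + 8) / 6 = 30/6 = 5

Step 2 — sample variances and covariances s[i,j] = (1/(n-1)) · Σ_k (x_{k,i} - mean_i) · (x_{k,j} - mean_j), with n-1 = 5:
  s[X,X] = ((-0.8333)·(-0.8333) + (2.1667)·(2.1667) + (2.1667)·(2.1667) + (0.1667)·(0.1667) + (-1.8333)·(-1.8333) + (-1.8333)·(-1.8333)) / 5 = 16.8333/5 = 3.3667
  s[X,Y] = ((-0.8333)·(-3) + (2.1667)·(-3) + (2.1667)·(0) + (0.1667)·(3) + (-1.8333)·(0) + (-1.8333)·(3)) / 5 = -9/5 = -1.8
  s[Y,Y] = ((-3)·(-3) + (-3)·(-3) + (0)·(0) + (3)·(3) + (0)·(0) + (3)·(3)) / 5 = 36/5 = 7.2
  Sample standard deviations s_i = √(s[i,i]):
  s(X) = √(3.3667) = 1.8348
  s(Y) = √(7.2) = 2.6833

Step 3 — r_{ij} = s_{ij} / (s_i · s_j):
  r[X,X] = 1 (diagonal).
  r[X,Y] = -1.8 / (1.8348 · 2.6833) = -1.8 / 4.9234 = -0.3656
  r[Y,Y] = 1 (diagonal).

R is symmetric with unit diagonal. Assembling:

R = [[1, -0.3656],
 [-0.3656, 1]]


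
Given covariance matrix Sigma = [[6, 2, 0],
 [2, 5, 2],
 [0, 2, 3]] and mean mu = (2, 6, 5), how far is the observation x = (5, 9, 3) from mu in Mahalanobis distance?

Step 1 — centre the observation: (x - mu) = (3, 3, -2).

Step 2 — invert Sigma (cofactor / det for 3×3, or solve directly):
  Sigma^{-1} = [[0.2037, -0.1111, 0.0741],
 [-0.1111, 0.3333, -0.2222],
 [0.0741, -0.2222, 0.4815]].

Step 3 — form the quadratic (x - mu)^T · Sigma^{-1} · (x - mu):
  Sigma^{-1} · (x - mu) = (0.1296, 1.1111, -1.4074).
  (x - mu)^T · [Sigma^{-1} · (x - mu)] = (3)·(0.1296) + (3)·(1.1111) + (-2)·(-1.4074) = 6.537.

Step 4 — take square root: d = √(6.537) ≈ 2.5568.

d(x, mu) = √(6.537) ≈ 2.5568


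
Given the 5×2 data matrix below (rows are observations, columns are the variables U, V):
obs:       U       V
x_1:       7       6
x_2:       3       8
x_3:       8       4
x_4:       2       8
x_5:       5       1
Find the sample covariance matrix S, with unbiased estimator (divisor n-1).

Step 1 — column means:
  mean(U) = (7 + 3 + 8 + 2 + 5) / 5 = 25/5 = 5
  mean(V) = (6 + 8 + 4 + 8 + 1) / 5 = 27/5 = 5.4

Step 2 — sample covariance S[i,j] = (1/(n-1)) · Σ_k (x_{k,i} - mean_i) · (x_{k,j} - mean_j), with n-1 = 4.
  S[U,U] = ((2)·(2) + (-2)·(-2) + (3)·(3) + (-3)·(-3) + (0)·(0)) / 4 = 26/4 = 6.5
  S[U,V] = ((2)·(0.6) + (-2)·(2.6) + (3)·(-1.4) + (-3)·(2.6) + (0)·(-4.4)) / 4 = -16/4 = -4
  S[V,V] = ((0.6)·(0.6) + (2.6)·(2.6) + (-1.4)·(-1.4) + (2.6)·(2.6) + (-4.4)·(-4.4)) / 4 = 35.2/4 = 8.8

S is symmetric (S[j,i] = S[i,j]). Assembling:

S = [[6.5, -4],
 [-4, 8.8]]


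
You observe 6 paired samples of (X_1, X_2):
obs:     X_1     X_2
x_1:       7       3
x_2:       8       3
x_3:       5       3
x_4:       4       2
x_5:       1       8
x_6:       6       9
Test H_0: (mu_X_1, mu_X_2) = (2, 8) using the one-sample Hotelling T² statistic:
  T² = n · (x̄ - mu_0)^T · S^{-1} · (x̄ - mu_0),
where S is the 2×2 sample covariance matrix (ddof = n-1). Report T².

Step 1 — sample mean vector:
  mean(X_1) = (7 + 8 + 5 + 4 + 1 + 6) / 6 = 31/6 = 5.1667
  mean(X_2) = (3 + 3 + 3 + 2 + 8 + 9) / 6 = 28/6 = 4.6667
  x̄ = (5.1667, 4.6667),  deviation x̄ - mu_0 = (5.1667, 4.6667) - (2, 8) = (3.1667, -3.3333).

Step 2 — sample covariance matrix, S[i,j] = (1/(n-1)) · Σ_k (x_{k,i} - mean_i) · (x_{k,j} - mean_j), divisor n-1 = 5:
  S[X_1,X_1] = ((1.8333)·(1.8333) + (2.8333)·(2.8333) + (-0.1667)·(-0.1667) + (-1.1667)·(-1.1667) + (-4.1667)·(-4.1667) + (0.8333)·(0.8333)) / 5 = 30.8333/5 = 6.1667
  S[X_1,X_2] = ((1.8333)·(-1.6667) + (2.8333)·(-1.6667) + (-0.1667)·(-1.6667) + (-1.1667)·(-2.6667) + (-4.1667)·(3.3333) + (0.8333)·(4.3333)) / 5 = -14.6667/5 = -2.9333
  S[X_2,X_2] = ((-1.6667)·(-1.6667) + (-1.6667)·(-1.6667) + (-1.6667)·(-1.6667) + (-2.6667)·(-2.6667) + (3.3333)·(3.3333) + (4.3333)·(4.3333)) / 5 = 45.3333/5 = 9.0667
  S = [[6.1667, -2.9333],
 [-2.9333, 9.0667]].

Step 3 — invert S. det(S) = 6.1667·9.0667 - (-2.9333)² = 47.3067.
  S^{-1} = (1/det) · [[d, -b], [-b, a]] = [[0.1917, 0.062],
 [0.062, 0.1304]].

Step 4 — quadratic form (x̄ - mu_0)^T · S^{-1} · (x̄ - mu_0):
  S^{-1} · (x̄ - mu_0) = (0.4002, -0.2382),
  (x̄ - mu_0)^T · [...] = (3.1667)·(0.4002) + (-3.3333)·(-0.2382) = 2.0613.

Step 5 — scale by n: T² = 6 · 2.0613 = 12.3675.

T² ≈ 12.3675


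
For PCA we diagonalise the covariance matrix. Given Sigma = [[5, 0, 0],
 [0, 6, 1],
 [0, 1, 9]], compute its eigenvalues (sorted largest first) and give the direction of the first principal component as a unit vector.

Step 1 — characteristic polynomial p(λ) = det(λI - Sigma) = λ³ - tr·λ² + c_1·λ - det, where tr = trace, c_1 = sum of the principal 2×2 minors, det = det(Sigma):
  tr = 5 + 6 + 9 = 20,
  c_1 = (5·6 - (0)²) + (5·9 - (0)²) + (6·9 - (1)²) = 30 + 45 + 53 = 128,
  det = 5·(6·9 - (1)²) - (0)·((0)·9 - (1)·(0)) + (0)·((0)·(1) - 6·(0)) = 5·(53) - (0)·(0) + (0)·(0) = 265.
  So p(λ) = λ³ - 20λ² + 128λ - 265.
Step 2 — look for an integer root (rational root theorem: any rational root is an integer divisor of 265). Testing λ = 5:
  p(5) = 125 - 500 + 640 - 265 = 0  ✓
  Dividing out (λ - 5): p(λ) = (λ - 5)(λ² - 15λ + 53).
Step 3 — remaining eigenvalues from the quadratic λ² - 15λ + 53 = 0:
  Δ = 15² - 4·53 = 225 - 212 = 13,  λ = (15 ± √13)/2 = (15 ± 3.6056)/2 ≈ 9.3028 or 5.6972.
  Sorted: λ_1 = 9.3028,  λ_2 = 5.6972,  λ_3 = 5  (check: sum = 20 = tr ✓).

Step 4 — unit eigenvector for λ_1 ≈ 9.3028: v spans the null space of (Sigma - λ_1 I), whose rows are
  r_1 = (-4.3028, 0, 0),  r_2 = (0, -3.3028, 1),  r_3 = (0, 1, -0.3028).
  v is orthogonal to every row, so take v ∝ r_1 × r_2 = ((0)·(1) - (0)·(-3.3028), (0)·(0) - (-4.3028)·(1), (-4.3028)·(-3.3028) - (0)·(0)) ≈ (0, 4.3028, 14.2111).
  Let u = (0, 4.3028, 14.2111).
  ||u|| = √((0)² + (4.3028)² + (14.2111)²) = √(220.4693) ≈ 14.8482,  v_1 = u/||u|| ≈ (0, 0.2898, 0.9571) (||v_1|| = 1).

λ_1 = 9.3028,  λ_2 = 5.6972,  λ_3 = 5;  v_1 ≈ (0, 0.2898, 0.9571)


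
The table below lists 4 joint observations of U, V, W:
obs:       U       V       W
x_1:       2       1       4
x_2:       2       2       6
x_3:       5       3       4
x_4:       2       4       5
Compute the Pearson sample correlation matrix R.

Step 1 — column means:
  mean(U) = (2 + 2 + 5 + 2) / 4 = 11/4 = 2.75
  mean(V) = (1 + 2 + 3 + 4) / 4 = 10/4 = 2.5
  mean(W) = (4 + 6 + 4 + 5) / 4 = 19/4 = 4.75

Step 2 — sample variances and covariances s[i,j] = (1/(n-1)) · Σ_k (x_{k,i} - mean_i) · (x_{k,j} - mean_j), with n-1 = 3:
  s[U,U] = ((-0.75)·(-0.75) + (-0.75)·(-0.75) + (2.25)·(2.25) + (-0.75)·(-0.75)) / 3 = 6.75/3 = 2.25
  s[U,V] = ((-0.75)·(-1.5) + (-0.75)·(-0.5) + (2.25)·(0.5) + (-0.75)·(1.5)) / 3 = 1.5/3 = 0.5
  s[U,W] = ((-0.75)·(-0.75) + (-0.75)·(1.25) + (2.25)·(-0.75) + (-0.75)·(0.25)) / 3 = -2.25/3 = -0.75
  s[V,V] = ((-1.5)·(-1.5) + (-0.5)·(-0.5) + (0.5)·(0.5) + (1.5)·(1.5)) / 3 = 5/3 = 1.6667
  s[V,W] = ((-1.5)·(-0.75) + (-0.5)·(1.25) + (0.5)·(-0.75) + (1.5)·(0.25)) / 3 = 0.5/3 = 0.1667
  s[W,W] = ((-0.75)·(-0.75) + (1.25)·(1.25) + (-0.75)·(-0.75) + (0.25)·(0.25)) / 3 = 2.75/3 = 0.9167
  Sample standard deviations s_i = √(s[i,i]):
  s(U) = √(2.25) = 1.5
  s(V) = √(1.6667) = 1.291
  s(W) = √(0.9167) = 0.9574

Step 3 — r_{ij} = s_{ij} / (s_i · s_j):
  r[U,U] = 1 (diagonal).
  r[U,V] = 0.5 / (1.5 · 1.291) = 0.5 / 1.9365 = 0.2582
  r[U,W] = -0.75 / (1.5 · 0.9574) = -0.75 / 1.4361 = -0.5222
  r[V,V] = 1 (diagonal).
  r[V,W] = 0.1667 / (1.291 · 0.9574) = 0.1667 / 1.236 = 0.1348
  r[W,W] = 1 (diagonal).

R is symmetric with unit diagonal. Assembling:

R = [[1, 0.2582, -0.5222],
 [0.2582, 1, 0.1348],
 [-0.5222, 0.1348, 1]]


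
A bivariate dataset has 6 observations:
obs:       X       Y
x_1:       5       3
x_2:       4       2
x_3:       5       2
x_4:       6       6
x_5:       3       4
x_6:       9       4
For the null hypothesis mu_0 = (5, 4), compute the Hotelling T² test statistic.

Step 1 — sample mean vector:
  mean(X) = (5 + 4 + 5 + 6 + 3 + 9) / 6 = 32/6 = 5.3333
  mean(Y) = (3 + 2 + 2 + 6 + 4 + 4) / 6 = 21/6 = 3.5
  x̄ = (5.3333, 3.5),  deviation x̄ - mu_0 = (5.3333, 3.5) - (5, 4) = (0.3333, -0.5).

Step 2 — sample covariance matrix, S[i,j] = (1/(n-1)) · Σ_k (x_{k,i} - mean_i) · (x_{k,j} - mean_j), divisor n-1 = 5:
  S[X,X] = ((-0.3333)·(-0.3333) + (-1.3333)·(-1.3333) + (-0.3333)·(-0.3333) + (0.6667)·(0.6667) + (-2.3333)·(-2.3333) + (3.6667)·(3.6667)) / 5 = 21.3333/5 = 4.2667
  S[X,Y] = ((-0.3333)·(-0.5) + (-1.3333)·(-1.5) + (-0.3333)·(-1.5) + (0.6667)·(2.5) + (-2.3333)·(0.5) + (3.6667)·(0.5)) / 5 = 5/5 = 1
  S[Y,Y] = ((-0.5)·(-0.5) + (-1.5)·(-1.5) + (-1.5)·(-1.5) + (2.5)·(2.5) + (0.5)·(0.5) + (0.5)·(0.5)) / 5 = 11.5/5 = 2.3
  S = [[4.2667, 1],
 [1, 2.3]].

Step 3 — invert S. det(S) = 4.2667·2.3 - (1)² = 8.8133.
  S^{-1} = (1/det) · [[d, -b], [-b, a]] = [[0.261, -0.1135],
 [-0.1135, 0.4841]].

Step 4 — quadratic form (x̄ - mu_0)^T · S^{-1} · (x̄ - mu_0):
  S^{-1} · (x̄ - mu_0) = (0.1437, -0.2799),
  (x̄ - mu_0)^T · [...] = (0.3333)·(0.1437) + (-0.5)·(-0.2799) = 0.1878.

Step 5 — scale by n: T² = 6 · 0.1878 = 1.1271.

T² ≈ 1.1271


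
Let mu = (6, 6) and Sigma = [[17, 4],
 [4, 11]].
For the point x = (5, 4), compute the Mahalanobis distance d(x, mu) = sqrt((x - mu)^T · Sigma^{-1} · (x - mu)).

Step 1 — centre the observation: (x - mu) = (-1, -2).

Step 2 — invert Sigma. det(Sigma) = 17·11 - (4)² = 171.
  Sigma^{-1} = (1/det) · [[d, -b], [-b, a]] = [[0.0643, -0.0234],
 [-0.0234, 0.0994]].

Step 3 — form the quadratic (x - mu)^T · Sigma^{-1} · (x - mu):
  Sigma^{-1} · (x - mu) = (-0.0175, -0.1754).
  (x - mu)^T · [Sigma^{-1} · (x - mu)] = (-1)·(-0.0175) + (-2)·(-0.1754) = 0.3684.

Step 4 — take square root: d = √(0.3684) ≈ 0.607.

d(x, mu) = √(0.3684) ≈ 0.607


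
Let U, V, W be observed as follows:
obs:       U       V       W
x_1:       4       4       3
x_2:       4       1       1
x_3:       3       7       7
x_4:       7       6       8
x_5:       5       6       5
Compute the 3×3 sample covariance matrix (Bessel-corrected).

Step 1 — column means:
  mean(U) = (4 + 4 + 3 + 7 + 5) / 5 = 23/5 = 4.6
  mean(V) = (4 + 1 + 7 + 6 + 6) / 5 = 24/5 = 4.8
  mean(W) = (3 + 1 + 7 + 8 + 5) / 5 = 24/5 = 4.8

Step 2 — sample covariance S[i,j] = (1/(n-1)) · Σ_k (x_{k,i} - mean_i) · (x_{k,j} - mean_j), with n-1 = 4.
  S[U,U] = ((-0.6)·(-0.6) + (-0.6)·(-0.6) + (-1.6)·(-1.6) + (2.4)·(2.4) + (0.4)·(0.4)) / 4 = 9.2/4 = 2.3
  S[U,V] = ((-0.6)·(-0.8) + (-0.6)·(-3.8) + (-1.6)·(2.2) + (2.4)·(1.2) + (0.4)·(1.2)) / 4 = 2.6/4 = 0.65
  S[U,W] = ((-0.6)·(-1.8) + (-0.6)·(-3.8) + (-1.6)·(2.2) + (2.4)·(3.2) + (0.4)·(0.2)) / 4 = 7.6/4 = 1.9
  S[V,V] = ((-0.8)·(-0.8) + (-3.8)·(-3.8) + (2.2)·(2.2) + (1.2)·(1.2) + (1.2)·(1.2)) / 4 = 22.8/4 = 5.7
  S[V,W] = ((-0.8)·(-1.8) + (-3.8)·(-3.8) + (2.2)·(2.2) + (1.2)·(3.2) + (1.2)·(0.2)) / 4 = 24.8/4 = 6.2
  S[W,W] = ((-1.8)·(-1.8) + (-3.8)·(-3.8) + (2.2)·(2.2) + (3.2)·(3.2) + (0.2)·(0.2)) / 4 = 32.8/4 = 8.2

S is symmetric (S[j,i] = S[i,j]). Assembling:

S = [[2.3, 0.65, 1.9],
 [0.65, 5.7, 6.2],
 [1.9, 6.2, 8.2]]


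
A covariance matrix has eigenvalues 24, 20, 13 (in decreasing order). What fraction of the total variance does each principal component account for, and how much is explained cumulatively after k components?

Step 1 — total variance = trace(Sigma) = Σ λ_i = 24 + 20 + 13 = 57.

Step 2 — fraction explained by component i = λ_i / Σ λ:
  PC1: 24/57 = 0.4211
  PC2: 20/57 = 0.3509
  PC3: 13/57 = 0.2281

Step 3 — cumulative fraction after k components = (λ_1 + ... + λ_k) / Σ λ:
  k = 1: 24/57 = 0.4211
  k = 2: (24 + 20)/57 = 44/57 = 0.7719
  k = 3: (24 + 20 + 13)/57 = 57/57 = 1

Summary (fraction, with percent):

explained: PC1 0.4211 (42.11%), PC2 0.3509 (35.09%), PC3 0.2281 (22.81%);  cumulative: 0.4211, 0.7719, 1


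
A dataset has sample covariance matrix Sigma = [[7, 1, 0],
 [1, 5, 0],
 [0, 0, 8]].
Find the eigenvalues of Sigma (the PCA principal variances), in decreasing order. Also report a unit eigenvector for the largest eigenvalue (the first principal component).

Step 1 — characteristic polynomial p(λ) = det(λI - Sigma) = λ³ - tr·λ² + c_1·λ - det, where tr = trace, c_1 = sum of the principal 2×2 minors, det = det(Sigma):
  tr = 7 + 5 + 8 = 20,
  c_1 = (7·5 - (1)²) + (7·8 - (0)²) + (5·8 - (0)²) = 34 + 56 + 40 = 130,
  det = 7·(5·8 - (0)²) - (1)·((1)·8 - (0)·(0)) + (0)·((1)·(0) - 5·(0)) = 7·(40) - (1)·(8) + (0)·(0) = 272.
  So p(λ) = λ³ - 20λ² + 130λ - 272.
Step 2 — look for an integer root (rational root theorem: any rational root is an integer divisor of 272). Testing λ = 8:
  p(8) = 512 - 1280 + 1040 - 272 = 0  ✓
  Dividing out (λ - 8): p(λ) = (λ - 8)(λ² - 12λ + 34).
Step 3 — remaining eigenvalues from the quadratic λ² - 12λ + 34 = 0:
  Δ = 12² - 4·34 = 144 - 136 = 8,  λ = (12 ± √8)/2 = (12 ± 2.8284)/2 ≈ 7.4142 or 4.5858.
  Sorted: λ_1 = 8,  λ_2 = 7.4142,  λ_3 = 4.5858  (check: sum = 20 = tr ✓).

Step 4 — unit eigenvector for λ_1 = 8: v spans the null space of (Sigma - λ_1 I), whose rows are
  r_1 = (-1, 1, 0),  r_2 = (1, -3, 0),  r_3 = (0, 0, 0).
  v is orthogonal to every row, so take v ∝ r_1 × r_2 = ((1)·(0) - (0)·(-3), (0)·(1) - (-1)·(0), (-1)·(-3) - (1)·(1)) = (0, 0, 2).
  Rescale (divide by 2): u = (0, 0, 1).
  ||u|| = √((0)² + (0)² + (1)²) = √(1) = 1,  v_1 = u/||u|| ≈ (0, 0, 1) (||v_1|| = 1).

λ_1 = 8,  λ_2 = 7.4142,  λ_3 = 4.5858;  v_1 ≈ (0, 0, 1)


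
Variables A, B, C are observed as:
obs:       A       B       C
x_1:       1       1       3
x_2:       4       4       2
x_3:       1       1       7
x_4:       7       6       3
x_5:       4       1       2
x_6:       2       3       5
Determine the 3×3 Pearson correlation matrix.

Step 1 — column means:
  mean(A) = (1 + 4 + 1 + 7 + 4 + 2) / 6 = 19/6 = 3.1667
  mean(B) = (1 + 4 + 1 + 6 + 1 + 3) / 6 = 16/6 = 2.6667
  mean(C) = (3 + 2 + 7 + 3 + 2 + 5) / 6 = 22/6 = 3.6667

Step 2 — sample variances and covariances s[i,j] = (1/(n-1)) · Σ_k (x_{k,i} - mean_i) · (x_{k,j} - mean_j), with n-1 = 5:
  s[A,A] = ((-2.1667)·(-2.1667) + (0.8333)·(0.8333) + (-2.1667)·(-2.1667) + (3.8333)·(3.8333) + (0.8333)·(0.8333) + (-1.1667)·(-1.1667)) / 5 = 26.8333/5 = 5.3667
  s[A,B] = ((-2.1667)·(-1.6667) + (0.8333)·(1.3333) + (-2.1667)·(-1.6667) + (3.8333)·(3.3333) + (0.8333)·(-1.6667) + (-1.1667)·(0.3333)) / 5 = 19.3333/5 = 3.8667
  s[A,C] = ((-2.1667)·(-0.6667) + (0.8333)·(-1.6667) + (-2.1667)·(3.3333) + (3.8333)·(-0.6667) + (0.8333)·(-1.6667) + (-1.1667)·(1.3333)) / 5 = -12.6667/5 = -2.5333
  s[B,B] = ((-1.6667)·(-1.6667) + (1.3333)·(1.3333) + (-1.6667)·(-1.6667) + (3.3333)·(3.3333) + (-1.6667)·(-1.6667) + (0.3333)·(0.3333)) / 5 = 21.3333/5 = 4.2667
  s[B,C] = ((-1.6667)·(-0.6667) + (1.3333)·(-1.6667) + (-1.6667)·(3.3333) + (3.3333)·(-0.6667) + (-1.6667)·(-1.6667) + (0.3333)·(1.3333)) / 5 = -5.6667/5 = -1.1333
  s[C,C] = ((-0.6667)·(-0.6667) + (-1.6667)·(-1.6667) + (3.3333)·(3.3333) + (-0.6667)·(-0.6667) + (-1.6667)·(-1.6667) + (1.3333)·(1.3333)) / 5 = 19.3333/5 = 3.8667
  Sample standard deviations s_i = √(s[i,i]):
  s(A) = √(5.3667) = 2.3166
  s(B) = √(4.2667) = 2.0656
  s(C) = √(3.8667) = 1.9664

Step 3 — r_{ij} = s_{ij} / (s_i · s_j):
  r[A,A] = 1 (diagonal).
  r[A,B] = 3.8667 / (2.3166 · 2.0656) = 3.8667 / 4.7852 = 0.8081
  r[A,C] = -2.5333 / (2.3166 · 1.9664) = -2.5333 / 4.5553 = -0.5561
  r[B,B] = 1 (diagonal).
  r[B,C] = -1.1333 / (2.0656 · 1.9664) = -1.1333 / 4.0617 = -0.279
  r[C,C] = 1 (diagonal).

R is symmetric with unit diagonal. Assembling:

R = [[1, 0.8081, -0.5561],
 [0.8081, 1, -0.279],
 [-0.5561, -0.279, 1]]


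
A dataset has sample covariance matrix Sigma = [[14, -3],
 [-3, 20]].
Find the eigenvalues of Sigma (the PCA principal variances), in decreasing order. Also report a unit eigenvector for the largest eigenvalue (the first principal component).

Step 1 — characteristic polynomial of 2×2 Sigma:
  det(Sigma - λI) = λ² - trace · λ + det = 0.
  trace = 14 + 20 = 34, det = 14·20 - (-3)² = 271.
Step 2 — discriminant:
  Δ = trace² - 4·det = 1156 - 1084 = 72.
Step 3 — eigenvalues:
  λ = (trace ± √Δ)/2 = (34 ± 8.4853)/2,
  λ_1 = 21.2426,  λ_2 = 12.7574.

Step 4 — unit eigenvector for λ_1: solve (Sigma - λ_1 I)v = 0. First row:
  (14 - 21.2426)·v_x + (-3)·v_y = 0, i.e. (-7.2426)·v_x + (-3)·v_y = 0,
  so v ∝ (b, λ_1 - a) = (-3, 7.2426); multiply by -1 so the first entry is positive: u = (3, -7.2426).
  ||u|| = √((3)² + (-7.2426)²) = √(61.4558) ≈ 7.8394,
  v_1 = u/||u|| ≈ (0.3827, -0.9239) (||v_1|| = 1).

λ_1 = 21.2426,  λ_2 = 12.7574;  v_1 ≈ (0.3827, -0.9239)


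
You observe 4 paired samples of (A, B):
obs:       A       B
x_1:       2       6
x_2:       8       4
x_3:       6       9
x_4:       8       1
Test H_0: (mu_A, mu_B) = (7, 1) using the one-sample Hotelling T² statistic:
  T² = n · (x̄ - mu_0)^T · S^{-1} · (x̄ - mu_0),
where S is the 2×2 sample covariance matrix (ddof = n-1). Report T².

Step 1 — sample mean vector:
  mean(A) = (2 + 8 + 6 + 8) / 4 = 24/4 = 6
  mean(B) = (6 + 4 + 9 + 1) / 4 = 20/4 = 5
  x̄ = (6, 5),  deviation x̄ - mu_0 = (6, 5) - (7, 1) = (-1, 4).

Step 2 — sample covariance matrix, S[i,j] = (1/(n-1)) · Σ_k (x_{k,i} - mean_i) · (x_{k,j} - mean_j), divisor n-1 = 3:
  S[A,A] = ((-4)·(-4) + (2)·(2) + (0)·(0) + (2)·(2)) / 3 = 24/3 = 8
  S[A,B] = ((-4)·(1) + (2)·(-1) + (0)·(4) + (2)·(-4)) / 3 = -14/3 = -4.6667
  S[B,B] = ((1)·(1) + (-1)·(-1) + (4)·(4) + (-4)·(-4)) / 3 = 34/3 = 11.3333
  S = [[8, -4.6667],
 [-4.6667, 11.3333]].

Step 3 — invert S. det(S) = 8·11.3333 - (-4.6667)² = 68.8889.
  S^{-1} = (1/det) · [[d, -b], [-b, a]] = [[0.1645, 0.0677],
 [0.0677, 0.1161]].

Step 4 — quadratic form (x̄ - mu_0)^T · S^{-1} · (x̄ - mu_0):
  S^{-1} · (x̄ - mu_0) = (0.1065, 0.3968),
  (x̄ - mu_0)^T · [...] = (-1)·(0.1065) + (4)·(0.3968) = 1.4806.

Step 5 — scale by n: T² = 4 · 1.4806 = 5.9226.

T² ≈ 5.9226


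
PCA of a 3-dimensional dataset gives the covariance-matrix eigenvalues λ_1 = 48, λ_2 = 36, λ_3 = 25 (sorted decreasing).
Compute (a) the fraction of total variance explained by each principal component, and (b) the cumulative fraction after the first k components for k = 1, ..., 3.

Step 1 — total variance = trace(Sigma) = Σ λ_i = 48 + 36 + 25 = 109.

Step 2 — fraction explained by component i = λ_i / Σ λ:
  PC1: 48/109 = 0.4404
  PC2: 36/109 = 0.3303
  PC3: 25/109 = 0.2294

Step 3 — cumulative fraction after k components = (λ_1 + ... + λ_k) / Σ λ:
  k = 1: 48/109 = 0.4404
  k = 2: (48 + 36)/109 = 84/109 = 0.7706
  k = 3: (48 + 36 + 25)/109 = 109/109 = 1

Summary (fraction, with percent):

explained: PC1 0.4404 (44.04%), PC2 0.3303 (33.03%), PC3 0.2294 (22.94%);  cumulative: 0.4404, 0.7706, 1


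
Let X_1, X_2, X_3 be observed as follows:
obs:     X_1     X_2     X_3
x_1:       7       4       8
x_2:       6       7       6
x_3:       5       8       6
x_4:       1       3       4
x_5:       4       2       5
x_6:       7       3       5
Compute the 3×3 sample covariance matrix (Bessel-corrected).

Step 1 — column means:
  mean(X_1) = (7 + 6 + 5 + 1 + 4 + 7) / 6 = 30/6 = 5
  mean(X_2) = (4 + 7 + 8 + 3 + 2 + 3) / 6 = 27/6 = 4.5
  mean(X_3) = (8 + 6 + 6 + 4 + 5 + 5) / 6 = 34/6 = 5.6667

Step 2 — sample covariance S[i,j] = (1/(n-1)) · Σ_k (x_{k,i} - mean_i) · (x_{k,j} - mean_j), with n-1 = 5.
  S[X_1,X_1] = ((2)·(2) + (1)·(1) + (0)·(0) + (-4)·(-4) + (-1)·(-1) + (2)·(2)) / 5 = 26/5 = 5.2
  S[X_1,X_2] = ((2)·(-0.5) + (1)·(2.5) + (0)·(3.5) + (-4)·(-1.5) + (-1)·(-2.5) + (2)·(-1.5)) / 5 = 7/5 = 1.4
  S[X_1,X_3] = ((2)·(2.3333) + (1)·(0.3333) + (0)·(0.3333) + (-4)·(-1.6667) + (-1)·(-0.6667) + (2)·(-0.6667)) / 5 = 11/5 = 2.2
  S[X_2,X_2] = ((-0.5)·(-0.5) + (2.5)·(2.5) + (3.5)·(3.5) + (-1.5)·(-1.5) + (-2.5)·(-2.5) + (-1.5)·(-1.5)) / 5 = 29.5/5 = 5.9
  S[X_2,X_3] = ((-0.5)·(2.3333) + (2.5)·(0.3333) + (3.5)·(0.3333) + (-1.5)·(-1.6667) + (-2.5)·(-0.6667) + (-1.5)·(-0.6667)) / 5 = 6/5 = 1.2
  S[X_3,X_3] = ((2.3333)·(2.3333) + (0.3333)·(0.3333) + (0.3333)·(0.3333) + (-1.6667)·(-1.6667) + (-0.6667)·(-0.6667) + (-0.6667)·(-0.6667)) / 5 = 9.3333/5 = 1.8667

S is symmetric (S[j,i] = S[i,j]). Assembling:

S = [[5.2, 1.4, 2.2],
 [1.4, 5.9, 1.2],
 [2.2, 1.2, 1.8667]]


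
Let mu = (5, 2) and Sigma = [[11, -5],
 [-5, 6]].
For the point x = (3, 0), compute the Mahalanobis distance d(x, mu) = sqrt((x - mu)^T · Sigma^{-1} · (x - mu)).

Step 1 — centre the observation: (x - mu) = (-2, -2).

Step 2 — invert Sigma. det(Sigma) = 11·6 - (-5)² = 41.
  Sigma^{-1} = (1/det) · [[d, -b], [-b, a]] = [[0.1463, 0.122],
 [0.122, 0.2683]].

Step 3 — form the quadratic (x - mu)^T · Sigma^{-1} · (x - mu):
  Sigma^{-1} · (x - mu) = (-0.5366, -0.7805).
  (x - mu)^T · [Sigma^{-1} · (x - mu)] = (-2)·(-0.5366) + (-2)·(-0.7805) = 2.6341.

Step 4 — take square root: d = √(2.6341) ≈ 1.623.

d(x, mu) = √(2.6341) ≈ 1.623


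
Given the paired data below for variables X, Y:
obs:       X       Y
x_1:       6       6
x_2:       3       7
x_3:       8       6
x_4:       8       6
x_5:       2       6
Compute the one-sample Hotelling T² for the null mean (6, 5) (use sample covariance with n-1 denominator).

Step 1 — sample mean vector:
  mean(X) = (6 + 3 + 8 + 8 + 2) / 5 = 27/5 = 5.4
  mean(Y) = (6 + 7 + 6 + 6 + 6) / 5 = 31/5 = 6.2
  x̄ = (5.4, 6.2),  deviation x̄ - mu_0 = (5.4, 6.2) - (6, 5) = (-0.6, 1.2).

Step 2 — sample covariance matrix, S[i,j] = (1/(n-1)) · Σ_k (x_{k,i} - mean_i) · (x_{k,j} - mean_j), divisor n-1 = 4:
  S[X,X] = ((0.6)·(0.6) + (-2.4)·(-2.4) + (2.6)·(2.6) + (2.6)·(2.6) + (-3.4)·(-3.4)) / 4 = 31.2/4 = 7.8
  S[X,Y] = ((0.6)·(-0.2) + (-2.4)·(0.8) + (2.6)·(-0.2) + (2.6)·(-0.2) + (-3.4)·(-0.2)) / 4 = -2.4/4 = -0.6
  S[Y,Y] = ((-0.2)·(-0.2) + (0.8)·(0.8) + (-0.2)·(-0.2) + (-0.2)·(-0.2) + (-0.2)·(-0.2)) / 4 = 0.8/4 = 0.2
  S = [[7.8, -0.6],
 [-0.6, 0.2]].

Step 3 — invert S. det(S) = 7.8·0.2 - (-0.6)² = 1.2.
  S^{-1} = (1/det) · [[d, -b], [-b, a]] = [[0.1667, 0.5],
 [0.5, 6.5]].

Step 4 — quadratic form (x̄ - mu_0)^T · S^{-1} · (x̄ - mu_0):
  S^{-1} · (x̄ - mu_0) = (0.5, 7.5),
  (x̄ - mu_0)^T · [...] = (-0.6)·(0.5) + (1.2)·(7.5) = 8.7.

Step 5 — scale by n: T² = 5 · 8.7 = 43.5.

T² ≈ 43.5


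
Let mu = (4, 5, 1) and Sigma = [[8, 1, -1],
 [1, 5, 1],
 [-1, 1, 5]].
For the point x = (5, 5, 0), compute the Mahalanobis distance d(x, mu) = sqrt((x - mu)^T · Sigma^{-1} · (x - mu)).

Step 1 — centre the observation: (x - mu) = (1, 0, -1).

Step 2 — invert Sigma (cofactor / det for 3×3, or solve directly):
  Sigma^{-1} = [[0.1333, -0.0333, 0.0333],
 [-0.0333, 0.2167, -0.05],
 [0.0333, -0.05, 0.2167]].

Step 3 — form the quadratic (x - mu)^T · Sigma^{-1} · (x - mu):
  Sigma^{-1} · (x - mu) = (0.1, 0.0167, -0.1833).
  (x - mu)^T · [Sigma^{-1} · (x - mu)] = (1)·(0.1) + (0)·(0.0167) + (-1)·(-0.1833) = 0.2833.

Step 4 — take square root: d = √(0.2833) ≈ 0.5323.

d(x, mu) = √(0.2833) ≈ 0.5323


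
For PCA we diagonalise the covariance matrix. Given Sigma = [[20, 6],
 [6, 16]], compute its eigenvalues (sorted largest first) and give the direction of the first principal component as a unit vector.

Step 1 — characteristic polynomial of 2×2 Sigma:
  det(Sigma - λI) = λ² - trace · λ + det = 0.
  trace = 20 + 16 = 36, det = 20·16 - (6)² = 284.
Step 2 — discriminant:
  Δ = trace² - 4·det = 1296 - 1136 = 160.
Step 3 — eigenvalues:
  λ = (trace ± √Δ)/2 = (36 ± 12.6491)/2,
  λ_1 = 24.3246,  λ_2 = 11.6754.

Step 4 — unit eigenvector for λ_1: solve (Sigma - λ_1 I)v = 0. First row:
  (20 - 24.3246)·v_x + (6)·v_y = 0, i.e. (-4.3246)·v_x + (6)·v_y = 0,
  so v ∝ (b, λ_1 - a) = (6, 4.3246) = u.
  ||u|| = √((6)² + (4.3246)²) = √(54.7018) ≈ 7.3961,
  v_1 = u/||u|| ≈ (0.8112, 0.5847) (||v_1|| = 1).

λ_1 = 24.3246,  λ_2 = 11.6754;  v_1 ≈ (0.8112, 0.5847)


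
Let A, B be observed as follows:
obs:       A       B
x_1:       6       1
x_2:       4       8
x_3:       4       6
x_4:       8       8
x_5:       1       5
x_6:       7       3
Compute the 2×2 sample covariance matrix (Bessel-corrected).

Step 1 — column means:
  mean(A) = (6 + 4 + 4 + 8 + 1 + 7) / 6 = 30/6 = 5
  mean(B) = (1 + 8 + 6 + 8 + 5 + 3) / 6 = 31/6 = 5.1667

Step 2 — sample covariance S[i,j] = (1/(n-1)) · Σ_k (x_{k,i} - mean_i) · (x_{k,j} - mean_j), with n-1 = 5.
  S[A,A] = ((1)·(1) + (-1)·(-1) + (-1)·(-1) + (3)·(3) + (-4)·(-4) + (2)·(2)) / 5 = 32/5 = 6.4
  S[A,B] = ((1)·(-4.1667) + (-1)·(2.8333) + (-1)·(0.8333) + (3)·(2.8333) + (-4)·(-0.1667) + (2)·(-2.1667)) / 5 = -3/5 = -0.6
  S[B,B] = ((-4.1667)·(-4.1667) + (2.8333)·(2.8333) + (0.8333)·(0.8333) + (2.8333)·(2.8333) + (-0.1667)·(-0.1667) + (-2.1667)·(-2.1667)) / 5 = 38.8333/5 = 7.7667

S is symmetric (S[j,i] = S[i,j]). Assembling:

S = [[6.4, -0.6],
 [-0.6, 7.7667]]


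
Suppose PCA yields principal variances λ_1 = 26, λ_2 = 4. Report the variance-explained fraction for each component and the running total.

Step 1 — total variance = trace(Sigma) = Σ λ_i = 26 + 4 = 30.

Step 2 — fraction explained by component i = λ_i / Σ λ:
  PC1: 26/30 = 0.8667
  PC2: 4/30 = 0.1333

Step 3 — cumulative fraction after k components = (λ_1 + ... + λ_k) / Σ λ:
  k = 1: 26/30 = 0.8667
  k = 2: (26 + 4)/30 = 30/30 = 1

Summary (fraction, with percent):

explained: PC1 0.8667 (86.67%), PC2 0.1333 (13.33%);  cumulative: 0.8667, 1


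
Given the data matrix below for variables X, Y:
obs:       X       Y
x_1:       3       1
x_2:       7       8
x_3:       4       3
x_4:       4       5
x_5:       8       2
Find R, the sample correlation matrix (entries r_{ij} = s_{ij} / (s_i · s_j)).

Step 1 — column means:
  mean(X) = (3 + 7 + 4 + 4 + 8) / 5 = 26/5 = 5.2
  mean(Y) = (1 + 8 + 3 + 5 + 2) / 5 = 19/5 = 3.8

Step 2 — sample variances and covariances s[i,j] = (1/(n-1)) · Σ_k (x_{k,i} - mean_i) · (x_{k,j} - mean_j), with n-1 = 4:
  s[X,X] = ((-2.2)·(-2.2) + (1.8)·(1.8) + (-1.2)·(-1.2) + (-1.2)·(-1.2) + (2.8)·(2.8)) / 4 = 18.8/4 = 4.7
  s[X,Y] = ((-2.2)·(-2.8) + (1.8)·(4.2) + (-1.2)·(-0.8) + (-1.2)·(1.2) + (2.8)·(-1.8)) / 4 = 8.2/4 = 2.05
  s[Y,Y] = ((-2.8)·(-2.8) + (4.2)·(4.2) + (-0.8)·(-0.8) + (1.2)·(1.2) + (-1.8)·(-1.8)) / 4 = 30.8/4 = 7.7
  Sample standard deviations s_i = √(s[i,i]):
  s(X) = √(4.7) = 2.1679
  s(Y) = √(7.7) = 2.7749

Step 3 — r_{ij} = s_{ij} / (s_i · s_j):
  r[X,X] = 1 (diagonal).
  r[X,Y] = 2.05 / (2.1679 · 2.7749) = 2.05 / 6.0158 = 0.3408
  r[Y,Y] = 1 (diagonal).

R is symmetric with unit diagonal. Assembling:

R = [[1, 0.3408],
 [0.3408, 1]]


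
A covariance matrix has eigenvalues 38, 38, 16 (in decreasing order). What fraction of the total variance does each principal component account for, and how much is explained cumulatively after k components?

Step 1 — total variance = trace(Sigma) = Σ λ_i = 38 + 38 + 16 = 92.

Step 2 — fraction explained by component i = λ_i / Σ λ:
  PC1: 38/92 = 0.413
  PC2: 38/92 = 0.413
  PC3: 16/92 = 0.1739

Step 3 — cumulative fraction after k components = (λ_1 + ... + λ_k) / Σ λ:
  k = 1: 38/92 = 0.413
  k = 2: (38 + 38)/92 = 76/92 = 0.8261
  k = 3: (38 + 38 + 16)/92 = 92/92 = 1

Summary (fraction, with percent):

explained: PC1 0.413 (41.3%), PC2 0.413 (41.3%), PC3 0.1739 (17.39%);  cumulative: 0.413, 0.8261, 1


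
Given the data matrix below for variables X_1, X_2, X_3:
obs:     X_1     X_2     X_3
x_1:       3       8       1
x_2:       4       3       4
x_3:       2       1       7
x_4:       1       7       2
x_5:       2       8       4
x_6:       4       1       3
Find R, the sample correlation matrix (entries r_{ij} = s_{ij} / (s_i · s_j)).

Step 1 — column means:
  mean(X_1) = (3 + 4 + 2 + 1 + 2 + 4) / 6 = 16/6 = 2.6667
  mean(X_2) = (8 + 3 + 1 + 7 + 8 + 1) / 6 = 28/6 = 4.6667
  mean(X_3) = (1 + 4 + 7 + 2 + 4 + 3) / 6 = 21/6 = 3.5

Step 2 — sample variances and covariances s[i,j] = (1/(n-1)) · Σ_k (x_{k,i} - mean_i) · (x_{k,j} - mean_j), with n-1 = 5:
  s[X_1,X_1] = ((0.3333)·(0.3333) + (1.3333)·(1.3333) + (-0.6667)·(-0.6667) + (-1.6667)·(-1.6667) + (-0.6667)·(-0.6667) + (1.3333)·(1.3333)) / 5 = 7.3333/5 = 1.4667
  s[X_1,X_2] = ((0.3333)·(3.3333) + (1.3333)·(-1.6667) + (-0.6667)·(-3.6667) + (-1.6667)·(2.3333) + (-0.6667)·(3.3333) + (1.3333)·(-3.6667)) / 5 = -9.6667/5 = -1.9333
  s[X_1,X_3] = ((0.3333)·(-2.5) + (1.3333)·(0.5) + (-0.6667)·(3.5) + (-1.6667)·(-1.5) + (-0.6667)·(0.5) + (1.3333)·(-0.5)) / 5 = -1/5 = -0.2
  s[X_2,X_2] = ((3.3333)·(3.3333) + (-1.6667)·(-1.6667) + (-3.6667)·(-3.6667) + (2.3333)·(2.3333) + (3.3333)·(3.3333) + (-3.6667)·(-3.6667)) / 5 = 57.3333/5 = 11.4667
  s[X_2,X_3] = ((3.3333)·(-2.5) + (-1.6667)·(0.5) + (-3.6667)·(3.5) + (2.3333)·(-1.5) + (3.3333)·(0.5) + (-3.6667)·(-0.5)) / 5 = -22/5 = -4.4
  s[X_3,X_3] = ((-2.5)·(-2.5) + (0.5)·(0.5) + (3.5)·(3.5) + (-1.5)·(-1.5) + (0.5)·(0.5) + (-0.5)·(-0.5)) / 5 = 21.5/5 = 4.3
  Sample standard deviations s_i = √(s[i,i]):
  s(X_1) = √(1.4667) = 1.2111
  s(X_2) = √(11.4667) = 3.3862
  s(X_3) = √(4.3) = 2.0736

Step 3 — r_{ij} = s_{ij} / (s_i · s_j):
  r[X_1,X_1] = 1 (diagonal).
  r[X_1,X_2] = -1.9333 / (1.2111 · 3.3862) = -1.9333 / 4.1009 = -0.4714
  r[X_1,X_3] = -0.2 / (1.2111 · 2.0736) = -0.2 / 2.5113 = -0.0796
  r[X_2,X_2] = 1 (diagonal).
  r[X_2,X_3] = -4.4 / (3.3862 · 2.0736) = -4.4 / 7.0219 = -0.6266
  r[X_3,X_3] = 1 (diagonal).

R is symmetric with unit diagonal. Assembling:

R = [[1, -0.4714, -0.0796],
 [-0.4714, 1, -0.6266],
 [-0.0796, -0.6266, 1]]


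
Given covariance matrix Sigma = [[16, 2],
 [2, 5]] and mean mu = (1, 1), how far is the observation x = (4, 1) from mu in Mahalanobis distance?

Step 1 — centre the observation: (x - mu) = (3, 0).

Step 2 — invert Sigma. det(Sigma) = 16·5 - (2)² = 76.
  Sigma^{-1} = (1/det) · [[d, -b], [-b, a]] = [[0.0658, -0.0263],
 [-0.0263, 0.2105]].

Step 3 — form the quadratic (x - mu)^T · Sigma^{-1} · (x - mu):
  Sigma^{-1} · (x - mu) = (0.1974, -0.0789).
  (x - mu)^T · [Sigma^{-1} · (x - mu)] = (3)·(0.1974) + (0)·(-0.0789) = 0.5921.

Step 4 — take square root: d = √(0.5921) ≈ 0.7695.

d(x, mu) = √(0.5921) ≈ 0.7695


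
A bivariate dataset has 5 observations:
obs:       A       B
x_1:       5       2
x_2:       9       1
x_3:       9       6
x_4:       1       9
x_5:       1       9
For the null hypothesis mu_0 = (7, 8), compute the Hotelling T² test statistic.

Step 1 — sample mean vector:
  mean(A) = (5 + 9 + 9 + 1 + 1) / 5 = 25/5 = 5
  mean(B) = (2 + 1 + 6 + 9 + 9) / 5 = 27/5 = 5.4
  x̄ = (5, 5.4),  deviation x̄ - mu_0 = (5, 5.4) - (7, 8) = (-2, -2.6).

Step 2 — sample covariance matrix, S[i,j] = (1/(n-1)) · Σ_k (x_{k,i} - mean_i) · (x_{k,j} - mean_j), divisor n-1 = 4:
  S[A,A] = ((0)·(0) + (4)·(4) + (4)·(4) + (-4)·(-4) + (-4)·(-4)) / 4 = 64/4 = 16
  S[A,B] = ((0)·(-3.4) + (4)·(-4.4) + (4)·(0.6) + (-4)·(3.6) + (-4)·(3.6)) / 4 = -44/4 = -11
  S[B,B] = ((-3.4)·(-3.4) + (-4.4)·(-4.4) + (0.6)·(0.6) + (3.6)·(3.6) + (3.6)·(3.6)) / 4 = 57.2/4 = 14.3
  S = [[16, -11],
 [-11, 14.3]].

Step 3 — invert S. det(S) = 16·14.3 - (-11)² = 107.8.
  S^{-1} = (1/det) · [[d, -b], [-b, a]] = [[0.1327, 0.102],
 [0.102, 0.1484]].

Step 4 — quadratic form (x̄ - mu_0)^T · S^{-1} · (x̄ - mu_0):
  S^{-1} · (x̄ - mu_0) = (-0.5306, -0.59),
  (x̄ - mu_0)^T · [...] = (-2)·(-0.5306) + (-2.6)·(-0.59) = 2.5952.

Step 5 — scale by n: T² = 5 · 2.5952 = 12.9759.

T² ≈ 12.9759


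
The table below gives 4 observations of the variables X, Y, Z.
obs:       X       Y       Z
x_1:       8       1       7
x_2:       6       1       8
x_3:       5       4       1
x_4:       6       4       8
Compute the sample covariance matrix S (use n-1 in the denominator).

Step 1 — column means:
  mean(X) = (8 + 6 + 5 + 6) / 4 = 25/4 = 6.25
  mean(Y) = (1 + 1 + 4 + 4) / 4 = 10/4 = 2.5
  mean(Z) = (7 + 8 + 1 + 8) / 4 = 24/4 = 6

Step 2 — sample covariance S[i,j] = (1/(n-1)) · Σ_k (x_{k,i} - mean_i) · (x_{k,j} - mean_j), with n-1 = 3.
  S[X,X] = ((1.75)·(1.75) + (-0.25)·(-0.25) + (-1.25)·(-1.25) + (-0.25)·(-0.25)) / 3 = 4.75/3 = 1.5833
  S[X,Y] = ((1.75)·(-1.5) + (-0.25)·(-1.5) + (-1.25)·(1.5) + (-0.25)·(1.5)) / 3 = -4.5/3 = -1.5
  S[X,Z] = ((1.75)·(1) + (-0.25)·(2) + (-1.25)·(-5) + (-0.25)·(2)) / 3 = 7/3 = 2.3333
  S[Y,Y] = ((-1.5)·(-1.5) + (-1.5)·(-1.5) + (1.5)·(1.5) + (1.5)·(1.5)) / 3 = 9/3 = 3
  S[Y,Z] = ((-1.5)·(1) + (-1.5)·(2) + (1.5)·(-5) + (1.5)·(2)) / 3 = -9/3 = -3
  S[Z,Z] = ((1)·(1) + (2)·(2) + (-5)·(-5) + (2)·(2)) / 3 = 34/3 = 11.3333

S is symmetric (S[j,i] = S[i,j]). Assembling:

S = [[1.5833, -1.5, 2.3333],
 [-1.5, 3, -3],
 [2.3333, -3, 11.3333]]
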